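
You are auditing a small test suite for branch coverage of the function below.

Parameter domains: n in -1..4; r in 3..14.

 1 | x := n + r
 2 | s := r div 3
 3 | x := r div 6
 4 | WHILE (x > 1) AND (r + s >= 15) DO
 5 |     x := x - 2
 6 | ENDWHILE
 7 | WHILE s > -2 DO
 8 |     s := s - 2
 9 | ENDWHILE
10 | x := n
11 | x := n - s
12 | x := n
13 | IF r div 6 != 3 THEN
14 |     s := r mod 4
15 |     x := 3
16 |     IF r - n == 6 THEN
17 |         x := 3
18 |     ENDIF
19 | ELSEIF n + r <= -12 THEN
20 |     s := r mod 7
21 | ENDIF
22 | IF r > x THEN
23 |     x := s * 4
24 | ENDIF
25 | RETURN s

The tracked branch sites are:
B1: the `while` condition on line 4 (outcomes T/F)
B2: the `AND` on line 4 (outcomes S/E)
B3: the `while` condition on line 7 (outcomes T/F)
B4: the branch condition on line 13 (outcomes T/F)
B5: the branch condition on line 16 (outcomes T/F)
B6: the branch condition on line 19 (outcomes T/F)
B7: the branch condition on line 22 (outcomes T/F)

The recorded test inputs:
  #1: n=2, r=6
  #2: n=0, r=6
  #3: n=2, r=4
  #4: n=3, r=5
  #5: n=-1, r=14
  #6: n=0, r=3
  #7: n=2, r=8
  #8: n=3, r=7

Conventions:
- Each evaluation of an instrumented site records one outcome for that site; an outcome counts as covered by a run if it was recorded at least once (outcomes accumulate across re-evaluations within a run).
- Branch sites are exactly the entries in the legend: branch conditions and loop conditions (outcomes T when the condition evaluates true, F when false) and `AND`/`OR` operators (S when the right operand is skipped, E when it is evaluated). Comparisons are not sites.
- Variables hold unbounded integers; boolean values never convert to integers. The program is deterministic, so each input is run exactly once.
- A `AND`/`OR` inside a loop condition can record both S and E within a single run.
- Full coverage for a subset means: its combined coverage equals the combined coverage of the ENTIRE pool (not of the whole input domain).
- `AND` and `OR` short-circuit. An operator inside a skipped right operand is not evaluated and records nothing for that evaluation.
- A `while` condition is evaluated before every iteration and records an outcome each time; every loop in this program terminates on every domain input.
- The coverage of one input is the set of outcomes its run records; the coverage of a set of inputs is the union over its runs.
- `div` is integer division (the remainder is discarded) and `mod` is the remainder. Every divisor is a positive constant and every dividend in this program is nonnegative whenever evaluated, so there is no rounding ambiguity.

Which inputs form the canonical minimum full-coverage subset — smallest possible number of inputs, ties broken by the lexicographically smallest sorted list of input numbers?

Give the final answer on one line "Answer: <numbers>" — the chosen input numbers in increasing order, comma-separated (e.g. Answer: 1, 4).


#1 (n=2, r=6) -> covered: B1=F, B2=S, B3=T, B3=F, B4=T, B5=F, B7=T
#2 (n=0, r=6) -> covered: B1=F, B2=S, B3=T, B3=F, B4=T, B5=T, B7=T
#3 (n=2, r=4) -> covered: B1=F, B2=S, B3=T, B3=F, B4=T, B5=F, B7=T
#4 (n=3, r=5) -> covered: B1=F, B2=S, B3=T, B3=F, B4=T, B5=F, B7=T
#5 (n=-1, r=14) -> covered: B1=T, B1=F, B2=S, B2=E, B3=T, B3=F, B4=T, B5=F, B7=T
#6 (n=0, r=3) -> covered: B1=F, B2=S, B3=T, B3=F, B4=T, B5=F, B7=F
#7 (n=2, r=8) -> covered: B1=F, B2=S, B3=T, B3=F, B4=T, B5=T, B7=T
#8 (n=3, r=7) -> covered: B1=F, B2=S, B3=T, B3=F, B4=T, B5=F, B7=T
together the pool reaches 11 outcomes: B1=T, B1=F, B2=S, B2=E, B3=T, B3=F, B4=T, B5=T, B5=F, B7=T, B7=F
checked all size-1 subsets: none covers 11 outcomes (max 9/11)
checked all size-2 subsets: none covers 11 outcomes (max 10/11)
the canonical winner is {2, 5, 6}: size 3, full 11-outcome coverage, earliest index list among size-3 covers
Answer: 2, 5, 6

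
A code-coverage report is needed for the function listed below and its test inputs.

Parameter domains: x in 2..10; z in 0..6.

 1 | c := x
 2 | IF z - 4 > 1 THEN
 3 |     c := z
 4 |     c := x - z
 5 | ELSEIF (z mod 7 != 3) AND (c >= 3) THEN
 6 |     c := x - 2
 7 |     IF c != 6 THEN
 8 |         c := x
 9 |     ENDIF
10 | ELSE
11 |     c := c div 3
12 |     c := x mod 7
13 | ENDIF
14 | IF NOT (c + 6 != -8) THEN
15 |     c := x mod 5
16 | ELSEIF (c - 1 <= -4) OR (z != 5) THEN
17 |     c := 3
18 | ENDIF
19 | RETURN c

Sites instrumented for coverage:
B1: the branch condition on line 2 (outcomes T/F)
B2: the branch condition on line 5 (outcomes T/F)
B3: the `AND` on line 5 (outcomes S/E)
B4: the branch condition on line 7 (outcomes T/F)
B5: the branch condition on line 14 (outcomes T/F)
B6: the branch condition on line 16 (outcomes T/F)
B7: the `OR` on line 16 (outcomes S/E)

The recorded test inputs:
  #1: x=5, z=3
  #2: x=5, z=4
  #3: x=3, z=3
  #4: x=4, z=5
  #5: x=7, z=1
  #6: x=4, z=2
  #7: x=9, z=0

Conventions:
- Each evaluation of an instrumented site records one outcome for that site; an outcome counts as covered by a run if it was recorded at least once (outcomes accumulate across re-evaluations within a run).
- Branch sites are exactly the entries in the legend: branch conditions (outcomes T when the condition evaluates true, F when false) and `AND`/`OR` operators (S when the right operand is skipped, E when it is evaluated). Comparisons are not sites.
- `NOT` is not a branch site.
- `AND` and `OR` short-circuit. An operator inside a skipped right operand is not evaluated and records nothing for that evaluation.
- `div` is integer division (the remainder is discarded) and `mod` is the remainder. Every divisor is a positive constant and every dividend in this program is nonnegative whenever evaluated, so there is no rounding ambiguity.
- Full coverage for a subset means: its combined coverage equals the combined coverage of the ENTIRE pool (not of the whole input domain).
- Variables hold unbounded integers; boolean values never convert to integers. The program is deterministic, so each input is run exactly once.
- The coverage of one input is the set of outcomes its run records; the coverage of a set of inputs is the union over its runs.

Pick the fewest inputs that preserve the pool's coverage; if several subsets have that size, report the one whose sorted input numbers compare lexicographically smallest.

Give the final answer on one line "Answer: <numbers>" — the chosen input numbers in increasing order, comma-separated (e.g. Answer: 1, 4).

input #1, x=5, z=3: outcomes B1=F, B2=F, B3=S, B5=F, B6=T, B7=E
input #2, x=5, z=4: outcomes B1=F, B2=T, B3=E, B4=T, B5=F, B6=T, B7=E
input #3, x=3, z=3: outcomes B1=F, B2=F, B3=S, B5=F, B6=T, B7=E
input #4, x=4, z=5: outcomes B1=F, B2=T, B3=E, B4=T, B5=F, B6=F, B7=E
input #5, x=7, z=1: outcomes B1=F, B2=T, B3=E, B4=T, B5=F, B6=T, B7=E
input #6, x=4, z=2: outcomes B1=F, B2=T, B3=E, B4=T, B5=F, B6=T, B7=E
input #7, x=9, z=0: outcomes B1=F, B2=T, B3=E, B4=T, B5=F, B6=T, B7=E
together the pool reaches 10 outcomes: B1=F, B2=T, B2=F, B3=S, B3=E, B4=T, B5=F, B6=T, B6=F, B7=E
size 1 is not enough: best union over all size-1 subsets is 7/10
the canonical winner is {1, 4}: size 2, full 10-outcome coverage, earliest index list among size-2 covers

Answer: 1, 4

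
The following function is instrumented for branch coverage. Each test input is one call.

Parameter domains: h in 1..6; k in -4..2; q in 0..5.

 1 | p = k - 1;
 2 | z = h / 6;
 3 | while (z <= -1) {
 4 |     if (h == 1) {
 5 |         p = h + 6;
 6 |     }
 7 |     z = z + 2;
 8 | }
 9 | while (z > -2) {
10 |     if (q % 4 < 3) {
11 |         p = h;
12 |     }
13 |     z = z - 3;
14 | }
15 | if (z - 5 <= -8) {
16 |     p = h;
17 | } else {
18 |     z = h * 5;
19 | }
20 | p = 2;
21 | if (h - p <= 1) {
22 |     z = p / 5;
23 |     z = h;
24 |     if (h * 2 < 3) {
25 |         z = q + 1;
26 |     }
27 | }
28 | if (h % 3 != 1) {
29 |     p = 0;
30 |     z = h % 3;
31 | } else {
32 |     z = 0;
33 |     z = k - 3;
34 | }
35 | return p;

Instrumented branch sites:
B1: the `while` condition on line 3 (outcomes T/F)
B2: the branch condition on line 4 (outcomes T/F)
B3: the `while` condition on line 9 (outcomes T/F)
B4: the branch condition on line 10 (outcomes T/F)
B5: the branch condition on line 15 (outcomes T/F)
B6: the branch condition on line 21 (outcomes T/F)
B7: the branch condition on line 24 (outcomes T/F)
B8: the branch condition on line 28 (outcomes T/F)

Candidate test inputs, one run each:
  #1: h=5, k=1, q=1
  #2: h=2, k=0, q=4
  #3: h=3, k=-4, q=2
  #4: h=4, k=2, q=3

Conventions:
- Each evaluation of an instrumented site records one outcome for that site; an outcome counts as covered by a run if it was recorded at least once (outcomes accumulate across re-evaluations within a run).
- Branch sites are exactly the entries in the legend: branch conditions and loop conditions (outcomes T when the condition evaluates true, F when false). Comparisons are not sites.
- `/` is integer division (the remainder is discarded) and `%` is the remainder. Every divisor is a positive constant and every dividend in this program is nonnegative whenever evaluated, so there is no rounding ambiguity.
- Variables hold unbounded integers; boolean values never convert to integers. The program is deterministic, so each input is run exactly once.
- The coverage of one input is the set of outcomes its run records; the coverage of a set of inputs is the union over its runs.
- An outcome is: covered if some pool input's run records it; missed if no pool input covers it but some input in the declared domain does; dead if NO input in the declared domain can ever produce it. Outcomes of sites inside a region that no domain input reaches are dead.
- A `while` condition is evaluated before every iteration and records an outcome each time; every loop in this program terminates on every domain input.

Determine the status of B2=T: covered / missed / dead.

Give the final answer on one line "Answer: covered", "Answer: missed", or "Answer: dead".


no pool input records B2=T
checking all 252 inputs in the declared domain: B2=T is never recorded -> dead
Answer: dead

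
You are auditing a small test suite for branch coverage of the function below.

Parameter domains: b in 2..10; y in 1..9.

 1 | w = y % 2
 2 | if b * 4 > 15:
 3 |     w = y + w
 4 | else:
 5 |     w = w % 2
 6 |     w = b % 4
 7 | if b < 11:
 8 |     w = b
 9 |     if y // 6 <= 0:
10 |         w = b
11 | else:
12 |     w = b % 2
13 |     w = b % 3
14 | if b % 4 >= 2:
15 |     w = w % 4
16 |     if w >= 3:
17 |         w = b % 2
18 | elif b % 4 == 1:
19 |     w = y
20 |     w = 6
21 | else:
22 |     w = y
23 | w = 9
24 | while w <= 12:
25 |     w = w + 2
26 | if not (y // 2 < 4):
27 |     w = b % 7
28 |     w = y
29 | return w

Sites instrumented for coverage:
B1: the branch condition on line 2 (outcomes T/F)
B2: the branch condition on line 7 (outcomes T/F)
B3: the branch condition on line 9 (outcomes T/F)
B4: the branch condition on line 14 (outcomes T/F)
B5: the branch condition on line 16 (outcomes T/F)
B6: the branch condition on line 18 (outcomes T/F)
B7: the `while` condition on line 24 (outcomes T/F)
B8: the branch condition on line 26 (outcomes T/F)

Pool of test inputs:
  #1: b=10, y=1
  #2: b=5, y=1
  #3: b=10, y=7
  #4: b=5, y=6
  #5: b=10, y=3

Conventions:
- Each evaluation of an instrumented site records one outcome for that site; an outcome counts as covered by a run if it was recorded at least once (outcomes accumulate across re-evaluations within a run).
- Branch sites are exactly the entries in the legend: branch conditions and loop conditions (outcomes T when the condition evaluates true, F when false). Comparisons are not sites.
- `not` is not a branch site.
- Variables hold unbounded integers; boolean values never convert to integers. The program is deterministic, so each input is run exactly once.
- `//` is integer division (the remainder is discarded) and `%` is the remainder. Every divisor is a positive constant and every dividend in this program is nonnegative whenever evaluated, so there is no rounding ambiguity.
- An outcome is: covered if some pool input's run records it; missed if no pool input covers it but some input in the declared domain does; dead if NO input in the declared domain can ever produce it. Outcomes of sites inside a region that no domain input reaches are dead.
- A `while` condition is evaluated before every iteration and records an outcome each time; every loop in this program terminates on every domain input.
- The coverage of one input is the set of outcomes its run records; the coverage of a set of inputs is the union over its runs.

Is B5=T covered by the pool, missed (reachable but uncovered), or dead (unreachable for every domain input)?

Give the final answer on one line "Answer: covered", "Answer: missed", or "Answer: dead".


no pool input records B5=T
but domain input (b=3, y=1) does record it -> reachable, so missed
Answer: missed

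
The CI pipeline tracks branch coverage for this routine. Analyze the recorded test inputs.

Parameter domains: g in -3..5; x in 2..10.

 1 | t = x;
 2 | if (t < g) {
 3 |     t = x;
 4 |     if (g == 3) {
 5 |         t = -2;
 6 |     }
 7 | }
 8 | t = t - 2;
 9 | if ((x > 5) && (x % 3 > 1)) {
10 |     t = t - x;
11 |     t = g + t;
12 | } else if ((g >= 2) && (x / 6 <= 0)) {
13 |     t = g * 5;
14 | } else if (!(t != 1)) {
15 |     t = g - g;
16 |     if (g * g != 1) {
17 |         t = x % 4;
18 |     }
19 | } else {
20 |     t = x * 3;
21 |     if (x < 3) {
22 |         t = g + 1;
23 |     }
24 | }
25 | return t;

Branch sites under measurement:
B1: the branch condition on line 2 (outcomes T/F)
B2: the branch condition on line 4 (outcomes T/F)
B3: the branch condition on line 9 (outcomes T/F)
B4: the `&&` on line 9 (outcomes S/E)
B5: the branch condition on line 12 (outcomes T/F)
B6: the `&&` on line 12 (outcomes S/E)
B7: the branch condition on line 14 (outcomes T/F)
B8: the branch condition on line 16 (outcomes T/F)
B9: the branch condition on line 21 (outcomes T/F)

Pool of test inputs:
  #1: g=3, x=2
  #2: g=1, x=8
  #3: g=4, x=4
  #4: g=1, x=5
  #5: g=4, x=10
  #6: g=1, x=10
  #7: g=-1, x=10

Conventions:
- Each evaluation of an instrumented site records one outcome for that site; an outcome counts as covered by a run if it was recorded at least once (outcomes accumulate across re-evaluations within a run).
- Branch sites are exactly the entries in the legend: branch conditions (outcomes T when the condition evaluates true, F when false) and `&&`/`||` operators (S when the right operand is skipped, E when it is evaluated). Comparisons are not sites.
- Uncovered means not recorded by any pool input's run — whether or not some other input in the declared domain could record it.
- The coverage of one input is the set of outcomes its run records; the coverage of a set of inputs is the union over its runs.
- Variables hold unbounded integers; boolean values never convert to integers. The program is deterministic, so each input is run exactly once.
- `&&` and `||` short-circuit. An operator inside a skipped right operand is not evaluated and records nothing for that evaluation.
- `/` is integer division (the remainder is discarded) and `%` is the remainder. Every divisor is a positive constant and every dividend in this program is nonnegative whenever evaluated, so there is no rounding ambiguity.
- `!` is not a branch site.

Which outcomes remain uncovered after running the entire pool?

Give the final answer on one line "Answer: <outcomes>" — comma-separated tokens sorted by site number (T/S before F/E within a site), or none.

run #1 (g=3, x=2) runs B1->T, B2->T, B4->S, B3->F, B6->E, B5->T; records B1=T, B2=T, B3=F, B4=S, B5=T, B6=E
run #2 (g=1, x=8) runs B1->F, B4->E, B3->T; records B1=F, B3=T, B4=E
run #3 (g=4, x=4) runs B1->F, B4->S, B3->F, B6->E, B5->T; records B1=F, B3=F, B4=S, B5=T, B6=E
run #4 (g=1, x=5) runs B1->F, B4->S, B3->F, B6->S, B5->F, B7->F, B9->F; records B1=F, B3=F, B4=S, B5=F, B6=S, B7=F, B9=F
run #5 (g=4, x=10) runs B1->F, B4->E, B3->F, B6->E, B5->F, B7->F, B9->F; records B1=F, B3=F, B4=E, B5=F, B6=E, B7=F, B9=F
run #6 (g=1, x=10) runs B1->F, B4->E, B3->F, B6->S, B5->F, B7->F, B9->F; records B1=F, B3=F, B4=E, B5=F, B6=S, B7=F, B9=F
run #7 (g=-1, x=10) runs B1->F, B4->E, B3->F, B6->S, B5->F, B7->F, B9->F; records B1=F, B3=F, B4=E, B5=F, B6=S, B7=F, B9=F
union over the pool: B1=T, B1=F, B2=T, B3=T, B3=F, B4=S, B4=E, B5=T, B5=F, B6=S, B6=E, B7=F, B9=F
uncovered (5 of 18): B2=F, B7=T, B8=T, B8=F, B9=T

Answer: B2=F, B7=T, B8=T, B8=F, B9=T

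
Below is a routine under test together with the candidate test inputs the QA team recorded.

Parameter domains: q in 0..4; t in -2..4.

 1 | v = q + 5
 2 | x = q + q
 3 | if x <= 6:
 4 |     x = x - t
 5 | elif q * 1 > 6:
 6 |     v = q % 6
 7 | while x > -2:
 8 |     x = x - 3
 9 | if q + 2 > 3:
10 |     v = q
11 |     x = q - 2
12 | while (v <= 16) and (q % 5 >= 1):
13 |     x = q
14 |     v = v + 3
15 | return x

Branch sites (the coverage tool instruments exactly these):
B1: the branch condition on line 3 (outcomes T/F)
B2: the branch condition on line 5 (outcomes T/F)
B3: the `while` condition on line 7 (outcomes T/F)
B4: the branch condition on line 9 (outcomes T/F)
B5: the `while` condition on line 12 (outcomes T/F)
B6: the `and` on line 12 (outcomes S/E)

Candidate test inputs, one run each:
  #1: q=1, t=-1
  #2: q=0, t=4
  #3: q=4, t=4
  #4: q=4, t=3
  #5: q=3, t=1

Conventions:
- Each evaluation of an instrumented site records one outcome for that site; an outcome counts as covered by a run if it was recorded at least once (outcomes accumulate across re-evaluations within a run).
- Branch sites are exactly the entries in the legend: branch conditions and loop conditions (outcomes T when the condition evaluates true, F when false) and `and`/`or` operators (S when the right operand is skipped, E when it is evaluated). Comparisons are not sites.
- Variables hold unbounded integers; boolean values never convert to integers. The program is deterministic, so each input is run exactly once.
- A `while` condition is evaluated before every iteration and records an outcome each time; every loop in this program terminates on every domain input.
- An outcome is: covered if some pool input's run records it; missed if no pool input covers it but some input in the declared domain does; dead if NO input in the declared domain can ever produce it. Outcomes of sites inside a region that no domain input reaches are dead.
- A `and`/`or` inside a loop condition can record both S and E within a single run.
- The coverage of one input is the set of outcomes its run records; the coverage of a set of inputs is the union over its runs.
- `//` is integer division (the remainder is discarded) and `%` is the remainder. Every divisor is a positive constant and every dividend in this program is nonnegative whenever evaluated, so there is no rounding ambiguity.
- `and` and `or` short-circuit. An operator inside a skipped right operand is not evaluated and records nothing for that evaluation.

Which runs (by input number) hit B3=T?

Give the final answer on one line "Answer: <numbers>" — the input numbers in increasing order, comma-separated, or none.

input #1 (q=1, t=-1): records B3=T
input #2 (q=0, t=4): does not record B3=T
input #3 (q=4, t=4): records B3=T
input #4 (q=4, t=3): records B3=T
input #5 (q=3, t=1): records B3=T

Answer: 1, 3, 4, 5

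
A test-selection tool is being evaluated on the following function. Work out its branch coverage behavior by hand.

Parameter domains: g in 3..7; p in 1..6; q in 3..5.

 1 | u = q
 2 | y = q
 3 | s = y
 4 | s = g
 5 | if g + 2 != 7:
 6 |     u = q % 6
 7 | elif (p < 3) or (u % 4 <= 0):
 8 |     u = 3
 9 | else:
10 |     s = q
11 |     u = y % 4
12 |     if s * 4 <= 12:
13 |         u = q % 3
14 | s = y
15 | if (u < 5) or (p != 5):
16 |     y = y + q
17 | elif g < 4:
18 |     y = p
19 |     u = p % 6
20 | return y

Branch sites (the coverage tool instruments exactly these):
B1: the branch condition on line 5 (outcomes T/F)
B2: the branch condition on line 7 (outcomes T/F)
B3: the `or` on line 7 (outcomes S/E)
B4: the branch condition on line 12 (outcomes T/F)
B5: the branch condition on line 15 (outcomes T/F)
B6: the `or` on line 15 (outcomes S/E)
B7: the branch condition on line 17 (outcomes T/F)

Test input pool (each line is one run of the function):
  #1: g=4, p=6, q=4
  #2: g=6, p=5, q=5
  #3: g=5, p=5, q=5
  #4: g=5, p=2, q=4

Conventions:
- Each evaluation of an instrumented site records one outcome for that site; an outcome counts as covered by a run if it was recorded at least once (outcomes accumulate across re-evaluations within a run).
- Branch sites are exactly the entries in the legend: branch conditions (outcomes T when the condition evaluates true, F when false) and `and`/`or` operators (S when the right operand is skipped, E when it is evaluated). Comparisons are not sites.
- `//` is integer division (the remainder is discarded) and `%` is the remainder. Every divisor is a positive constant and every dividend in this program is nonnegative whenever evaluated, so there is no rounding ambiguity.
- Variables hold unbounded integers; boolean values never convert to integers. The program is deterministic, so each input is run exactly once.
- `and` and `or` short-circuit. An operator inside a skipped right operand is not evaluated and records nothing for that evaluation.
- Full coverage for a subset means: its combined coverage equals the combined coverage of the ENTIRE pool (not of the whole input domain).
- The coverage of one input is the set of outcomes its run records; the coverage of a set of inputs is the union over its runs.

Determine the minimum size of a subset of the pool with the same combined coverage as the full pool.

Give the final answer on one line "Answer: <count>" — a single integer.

input #1, g=4, p=6, q=4: events B1->T, B6->S, B5->T; outcomes B1=T, B5=T, B6=S
input #2, g=6, p=5, q=5: events B1->T, B6->E, B5->F, B7->F; outcomes B1=T, B5=F, B6=E, B7=F
input #3, g=5, p=5, q=5: events B1->F, B3->E, B2->F, B4->F, B6->S, B5->T; outcomes B1=F, B2=F, B3=E, B4=F, B5=T, B6=S
input #4, g=5, p=2, q=4: events B1->F, B3->S, B2->T, B6->S, B5->T; outcomes B1=F, B2=T, B3=S, B5=T, B6=S
union over all inputs: B1=T, B1=F, B2=T, B2=F, B3=S, B3=E, B4=F, B5=T, B5=F, B6=S, B6=E, B7=F (12 outcomes)
every size-1 subset falls short of the 12 outcomes (best: 6/12)
every size-2 subset falls short of the 12 outcomes (best: 10/12)
inputs {2, 3, 4} (size 3) cover everything; no size-3 subset with a lexicographically smaller index list covers all 12

Answer: 3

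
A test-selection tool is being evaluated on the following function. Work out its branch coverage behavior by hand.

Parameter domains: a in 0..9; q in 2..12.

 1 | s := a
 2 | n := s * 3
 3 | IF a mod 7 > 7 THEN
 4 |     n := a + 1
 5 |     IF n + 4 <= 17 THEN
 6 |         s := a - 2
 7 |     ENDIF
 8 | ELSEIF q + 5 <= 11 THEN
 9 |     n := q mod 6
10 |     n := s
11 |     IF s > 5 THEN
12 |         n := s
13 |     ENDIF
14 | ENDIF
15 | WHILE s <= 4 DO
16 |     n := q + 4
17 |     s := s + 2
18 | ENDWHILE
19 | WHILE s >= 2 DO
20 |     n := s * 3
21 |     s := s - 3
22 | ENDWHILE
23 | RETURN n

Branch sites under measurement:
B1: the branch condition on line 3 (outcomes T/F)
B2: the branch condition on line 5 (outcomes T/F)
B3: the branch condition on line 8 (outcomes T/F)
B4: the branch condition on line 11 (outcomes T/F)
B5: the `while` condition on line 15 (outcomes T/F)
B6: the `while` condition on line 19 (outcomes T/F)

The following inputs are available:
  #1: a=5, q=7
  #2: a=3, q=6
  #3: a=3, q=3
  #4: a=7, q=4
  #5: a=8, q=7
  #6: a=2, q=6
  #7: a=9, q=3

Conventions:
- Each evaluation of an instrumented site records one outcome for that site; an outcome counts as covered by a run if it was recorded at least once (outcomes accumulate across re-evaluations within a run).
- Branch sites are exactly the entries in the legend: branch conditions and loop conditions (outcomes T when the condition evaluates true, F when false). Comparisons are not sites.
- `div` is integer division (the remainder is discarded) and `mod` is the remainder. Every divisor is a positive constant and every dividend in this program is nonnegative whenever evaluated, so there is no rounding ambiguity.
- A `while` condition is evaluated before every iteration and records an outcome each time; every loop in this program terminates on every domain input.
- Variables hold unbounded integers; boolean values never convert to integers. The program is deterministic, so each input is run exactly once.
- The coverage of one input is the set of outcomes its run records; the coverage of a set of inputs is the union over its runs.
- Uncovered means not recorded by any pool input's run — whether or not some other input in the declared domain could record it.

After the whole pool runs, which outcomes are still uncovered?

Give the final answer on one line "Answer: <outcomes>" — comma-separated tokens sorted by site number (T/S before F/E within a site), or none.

input #1, a=5, q=7: outcomes B1=F, B3=F, B5=F, B6=T, B6=F
input #2, a=3, q=6: outcomes B1=F, B3=T, B4=F, B5=T, B5=F, B6=T, B6=F
input #3, a=3, q=3: outcomes B1=F, B3=T, B4=F, B5=T, B5=F, B6=T, B6=F
input #4, a=7, q=4: outcomes B1=F, B3=T, B4=T, B5=F, B6=T, B6=F
input #5, a=8, q=7: outcomes B1=F, B3=F, B5=F, B6=T, B6=F
input #6, a=2, q=6: outcomes B1=F, B3=T, B4=F, B5=T, B5=F, B6=T, B6=F
input #7, a=9, q=3: outcomes B1=F, B3=T, B4=T, B5=F, B6=T, B6=F
union over the pool: B1=F, B3=T, B3=F, B4=T, B4=F, B5=T, B5=F, B6=T, B6=F
uncovered (3 of 12): B1=T, B2=T, B2=F

Answer: B1=T, B2=T, B2=F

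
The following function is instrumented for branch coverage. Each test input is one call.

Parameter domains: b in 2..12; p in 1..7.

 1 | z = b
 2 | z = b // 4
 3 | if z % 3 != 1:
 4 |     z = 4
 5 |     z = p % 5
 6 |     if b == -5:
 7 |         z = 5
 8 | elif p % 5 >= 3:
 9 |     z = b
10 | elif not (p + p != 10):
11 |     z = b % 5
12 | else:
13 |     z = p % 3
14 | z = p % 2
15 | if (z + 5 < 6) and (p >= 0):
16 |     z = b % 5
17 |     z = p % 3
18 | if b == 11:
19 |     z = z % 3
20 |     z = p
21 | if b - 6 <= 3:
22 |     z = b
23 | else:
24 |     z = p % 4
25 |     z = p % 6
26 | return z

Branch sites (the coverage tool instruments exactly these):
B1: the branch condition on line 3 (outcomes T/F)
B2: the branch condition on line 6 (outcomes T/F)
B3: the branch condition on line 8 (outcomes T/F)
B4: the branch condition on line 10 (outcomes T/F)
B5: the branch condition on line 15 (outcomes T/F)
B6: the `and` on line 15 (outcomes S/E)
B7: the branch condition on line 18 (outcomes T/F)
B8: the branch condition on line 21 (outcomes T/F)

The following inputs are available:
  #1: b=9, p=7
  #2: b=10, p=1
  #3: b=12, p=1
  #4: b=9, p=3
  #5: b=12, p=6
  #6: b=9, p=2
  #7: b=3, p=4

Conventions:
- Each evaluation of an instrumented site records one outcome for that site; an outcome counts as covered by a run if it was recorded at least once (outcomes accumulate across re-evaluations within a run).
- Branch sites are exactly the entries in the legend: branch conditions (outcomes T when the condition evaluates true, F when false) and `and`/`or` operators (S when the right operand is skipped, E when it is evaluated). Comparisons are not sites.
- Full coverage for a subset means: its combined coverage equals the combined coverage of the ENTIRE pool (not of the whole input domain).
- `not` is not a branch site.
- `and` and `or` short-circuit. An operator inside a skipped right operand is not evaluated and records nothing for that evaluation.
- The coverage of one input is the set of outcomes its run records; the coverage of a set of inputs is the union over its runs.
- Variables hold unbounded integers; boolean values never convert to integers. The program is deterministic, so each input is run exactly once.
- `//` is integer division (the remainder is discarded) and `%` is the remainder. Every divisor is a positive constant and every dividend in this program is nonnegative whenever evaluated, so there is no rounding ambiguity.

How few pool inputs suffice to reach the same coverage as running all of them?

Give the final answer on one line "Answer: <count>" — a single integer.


test 1 (b=9, p=7) fires B1->T, B2->F, B6->S, B5->F, B7->F, B8->T; hits B1=T, B2=F, B5=F, B6=S, B7=F, B8=T
test 2 (b=10, p=1) fires B1->T, B2->F, B6->S, B5->F, B7->F, B8->F; hits B1=T, B2=F, B5=F, B6=S, B7=F, B8=F
test 3 (b=12, p=1) fires B1->T, B2->F, B6->S, B5->F, B7->F, B8->F; hits B1=T, B2=F, B5=F, B6=S, B7=F, B8=F
test 4 (b=9, p=3) fires B1->T, B2->F, B6->S, B5->F, B7->F, B8->T; hits B1=T, B2=F, B5=F, B6=S, B7=F, B8=T
test 5 (b=12, p=6) fires B1->T, B2->F, B6->E, B5->T, B7->F, B8->F; hits B1=T, B2=F, B5=T, B6=E, B7=F, B8=F
test 6 (b=9, p=2) fires B1->T, B2->F, B6->E, B5->T, B7->F, B8->T; hits B1=T, B2=F, B5=T, B6=E, B7=F, B8=T
test 7 (b=3, p=4) fires B1->T, B2->F, B6->E, B5->T, B7->F, B8->T; hits B1=T, B2=F, B5=T, B6=E, B7=F, B8=T
together the pool reaches 9 outcomes: B1=T, B2=F, B5=T, B5=F, B6=S, B6=E, B7=F, B8=T, B8=F
size 1 is not enough: best union over all size-1 subsets is 6/9
the canonical winner is {1, 5}: size 2, full 9-outcome coverage, earliest index list among size-2 covers
Answer: 2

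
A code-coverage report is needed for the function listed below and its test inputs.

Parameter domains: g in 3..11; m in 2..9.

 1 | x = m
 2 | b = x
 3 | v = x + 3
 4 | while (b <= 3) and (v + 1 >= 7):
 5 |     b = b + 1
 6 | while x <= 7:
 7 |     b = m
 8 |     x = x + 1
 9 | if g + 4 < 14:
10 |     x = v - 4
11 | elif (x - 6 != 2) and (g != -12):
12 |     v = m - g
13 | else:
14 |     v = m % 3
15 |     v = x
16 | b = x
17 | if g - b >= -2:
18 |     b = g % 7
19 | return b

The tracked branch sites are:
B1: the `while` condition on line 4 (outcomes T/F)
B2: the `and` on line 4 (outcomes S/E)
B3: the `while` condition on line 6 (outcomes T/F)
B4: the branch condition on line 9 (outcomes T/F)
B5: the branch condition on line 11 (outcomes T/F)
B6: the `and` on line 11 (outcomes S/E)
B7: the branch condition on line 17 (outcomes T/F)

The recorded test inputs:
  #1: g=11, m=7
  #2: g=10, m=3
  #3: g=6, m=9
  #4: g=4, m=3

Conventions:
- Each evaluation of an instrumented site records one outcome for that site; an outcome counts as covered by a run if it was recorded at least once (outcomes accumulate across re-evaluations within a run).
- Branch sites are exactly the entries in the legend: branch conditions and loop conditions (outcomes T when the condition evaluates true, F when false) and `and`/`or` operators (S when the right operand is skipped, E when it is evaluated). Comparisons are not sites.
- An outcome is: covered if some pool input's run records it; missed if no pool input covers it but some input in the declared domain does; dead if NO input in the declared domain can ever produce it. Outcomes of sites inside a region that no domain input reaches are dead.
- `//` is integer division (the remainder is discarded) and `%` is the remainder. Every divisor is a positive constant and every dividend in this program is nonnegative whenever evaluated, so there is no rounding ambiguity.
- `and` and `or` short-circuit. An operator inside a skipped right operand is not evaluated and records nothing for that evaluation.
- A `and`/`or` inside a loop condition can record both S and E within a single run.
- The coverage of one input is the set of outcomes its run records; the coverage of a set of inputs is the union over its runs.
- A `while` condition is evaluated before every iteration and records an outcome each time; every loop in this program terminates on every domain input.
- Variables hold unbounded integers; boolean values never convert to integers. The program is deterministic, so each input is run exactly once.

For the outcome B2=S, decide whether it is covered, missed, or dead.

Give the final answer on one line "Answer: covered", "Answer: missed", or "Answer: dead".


B2=S is recorded by pool input(s) 1, 2, 3, 4 -> covered
Answer: covered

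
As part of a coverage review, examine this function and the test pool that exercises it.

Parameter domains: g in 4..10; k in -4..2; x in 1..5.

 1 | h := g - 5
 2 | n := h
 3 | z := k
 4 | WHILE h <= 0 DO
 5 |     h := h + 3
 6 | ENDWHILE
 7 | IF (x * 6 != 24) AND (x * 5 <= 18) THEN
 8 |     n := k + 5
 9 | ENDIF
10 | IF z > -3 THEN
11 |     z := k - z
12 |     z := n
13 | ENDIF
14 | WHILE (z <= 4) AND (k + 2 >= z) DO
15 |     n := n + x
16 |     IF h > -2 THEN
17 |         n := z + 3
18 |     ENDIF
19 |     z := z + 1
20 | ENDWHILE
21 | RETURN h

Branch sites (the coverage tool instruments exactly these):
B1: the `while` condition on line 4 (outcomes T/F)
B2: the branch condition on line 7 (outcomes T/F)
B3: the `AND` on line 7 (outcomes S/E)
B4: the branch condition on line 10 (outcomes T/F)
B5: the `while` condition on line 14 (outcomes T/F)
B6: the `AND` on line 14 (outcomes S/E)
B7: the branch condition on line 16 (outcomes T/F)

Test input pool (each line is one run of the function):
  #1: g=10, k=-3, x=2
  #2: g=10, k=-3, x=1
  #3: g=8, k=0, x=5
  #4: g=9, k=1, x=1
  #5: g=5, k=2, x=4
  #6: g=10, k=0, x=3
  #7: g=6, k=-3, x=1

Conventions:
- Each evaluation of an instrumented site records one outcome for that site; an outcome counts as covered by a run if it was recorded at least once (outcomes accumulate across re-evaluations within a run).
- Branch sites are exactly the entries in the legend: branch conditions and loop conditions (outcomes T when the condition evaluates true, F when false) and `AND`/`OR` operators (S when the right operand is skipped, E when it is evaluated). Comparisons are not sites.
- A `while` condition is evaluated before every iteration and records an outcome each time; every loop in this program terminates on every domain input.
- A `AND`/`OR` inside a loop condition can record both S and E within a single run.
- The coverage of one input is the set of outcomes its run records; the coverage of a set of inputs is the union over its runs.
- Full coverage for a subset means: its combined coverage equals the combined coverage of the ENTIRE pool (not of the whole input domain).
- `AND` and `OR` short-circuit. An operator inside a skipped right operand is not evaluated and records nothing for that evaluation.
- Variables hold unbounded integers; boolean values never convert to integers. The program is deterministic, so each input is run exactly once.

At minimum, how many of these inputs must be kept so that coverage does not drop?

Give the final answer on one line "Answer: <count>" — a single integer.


run #1 (g=10, k=-3, x=2) runs B1->F, B3->E, B2->T, B4->F, B6->E, B5->T, B7->T, B6->E, B5->T, B7->T, B6->E, B5->T, B7->T, B6->E, ...; records B1=F, B2=T, B3=E, B4=F, B5=T, B5=F, B6=E, B7=T
run #2 (g=10, k=-3, x=1) runs B1->F, B3->E, B2->T, B4->F, B6->E, B5->T, B7->T, B6->E, B5->T, B7->T, B6->E, B5->T, B7->T, B6->E, ...; records B1=F, B2=T, B3=E, B4=F, B5=T, B5=F, B6=E, B7=T
run #3 (g=8, k=0, x=5) runs B1->F, B3->E, B2->F, B4->T, B6->E, B5->F; records B1=F, B2=F, B3=E, B4=T, B5=F, B6=E
run #4 (g=9, k=1, x=1) runs B1->F, B3->E, B2->T, B4->T, B6->S, B5->F; records B1=F, B2=T, B3=E, B4=T, B5=F, B6=S
run #5 (g=5, k=2, x=4) runs B1->T, B1->F, B3->S, B2->F, B4->T, B6->E, B5->T, B7->T, B6->E, B5->T, B7->T, B6->E, B5->T, B7->T, ...; records B1=T, B1=F, B2=F, B3=S, B4=T, B5=T, B5=F, B6=S, B6=E, B7=T
run #6 (g=10, k=0, x=3) runs B1->F, B3->E, B2->T, B4->T, B6->S, B5->F; records B1=F, B2=T, B3=E, B4=T, B5=F, B6=S
run #7 (g=6, k=-3, x=1) runs B1->F, B3->E, B2->T, B4->F, B6->E, B5->T, B7->T, B6->E, B5->T, B7->T, B6->E, B5->T, B7->T, B6->E, ...; records B1=F, B2=T, B3=E, B4=F, B5=T, B5=F, B6=E, B7=T
union over all inputs: B1=T, B1=F, B2=T, B2=F, B3=S, B3=E, B4=T, B4=F, B5=T, B5=F, B6=S, B6=E, B7=T (13 outcomes)
every size-1 subset falls short of the 13 outcomes (best: 10/13)
size 2: inputs {1, 5} cover all 13 outcomes, and no lexicographically smaller subset of this size does
Answer: 2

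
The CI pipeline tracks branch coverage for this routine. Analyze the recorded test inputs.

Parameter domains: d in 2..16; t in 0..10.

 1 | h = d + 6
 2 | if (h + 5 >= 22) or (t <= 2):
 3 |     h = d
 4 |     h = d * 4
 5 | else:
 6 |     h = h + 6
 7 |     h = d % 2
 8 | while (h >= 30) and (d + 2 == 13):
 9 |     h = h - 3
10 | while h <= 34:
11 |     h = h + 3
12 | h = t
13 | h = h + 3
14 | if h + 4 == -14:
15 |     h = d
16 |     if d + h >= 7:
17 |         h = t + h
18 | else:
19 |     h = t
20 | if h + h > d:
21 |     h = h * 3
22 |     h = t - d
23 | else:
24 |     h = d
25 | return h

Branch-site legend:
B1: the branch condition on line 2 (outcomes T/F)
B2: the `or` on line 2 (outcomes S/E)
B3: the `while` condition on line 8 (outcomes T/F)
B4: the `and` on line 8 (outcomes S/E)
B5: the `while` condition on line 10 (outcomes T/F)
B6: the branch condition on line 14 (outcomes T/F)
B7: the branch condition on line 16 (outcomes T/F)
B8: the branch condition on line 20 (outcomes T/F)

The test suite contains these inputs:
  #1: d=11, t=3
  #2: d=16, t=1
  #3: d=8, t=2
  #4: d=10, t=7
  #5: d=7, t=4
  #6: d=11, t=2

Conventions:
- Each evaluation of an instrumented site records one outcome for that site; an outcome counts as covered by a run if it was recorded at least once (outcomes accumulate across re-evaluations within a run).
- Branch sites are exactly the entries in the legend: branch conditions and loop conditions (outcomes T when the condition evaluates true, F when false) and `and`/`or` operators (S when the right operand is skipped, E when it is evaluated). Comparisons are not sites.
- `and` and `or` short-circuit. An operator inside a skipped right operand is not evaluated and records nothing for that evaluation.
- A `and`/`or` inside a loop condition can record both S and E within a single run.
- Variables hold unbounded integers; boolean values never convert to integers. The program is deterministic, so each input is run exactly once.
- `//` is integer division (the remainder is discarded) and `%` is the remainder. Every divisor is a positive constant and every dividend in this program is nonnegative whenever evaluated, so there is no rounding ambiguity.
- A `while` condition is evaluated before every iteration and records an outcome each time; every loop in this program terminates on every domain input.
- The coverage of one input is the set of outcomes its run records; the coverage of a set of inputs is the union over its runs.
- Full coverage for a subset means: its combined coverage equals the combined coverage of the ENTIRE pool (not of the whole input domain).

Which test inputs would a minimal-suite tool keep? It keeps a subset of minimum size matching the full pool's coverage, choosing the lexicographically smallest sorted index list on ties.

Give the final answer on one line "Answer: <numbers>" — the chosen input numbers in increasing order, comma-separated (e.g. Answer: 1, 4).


test 1 (d=11, t=3) hits B1=T, B2=S, B3=T, B3=F, B4=S, B4=E, B5=T, B5=F, B6=F, B8=F
test 2 (d=16, t=1) hits B1=T, B2=S, B3=F, B4=E, B5=F, B6=F, B8=F
test 3 (d=8, t=2) hits B1=T, B2=E, B3=F, B4=E, B5=T, B5=F, B6=F, B8=F
test 4 (d=10, t=7) hits B1=F, B2=E, B3=F, B4=S, B5=T, B5=F, B6=F, B8=T
test 5 (d=7, t=4) hits B1=F, B2=E, B3=F, B4=S, B5=T, B5=F, B6=F, B8=T
test 6 (d=11, t=2) hits B1=T, B2=S, B3=T, B3=F, B4=S, B4=E, B5=T, B5=F, B6=F, B8=F
union over all inputs: B1=T, B1=F, B2=S, B2=E, B3=T, B3=F, B4=S, B4=E, B5=T, B5=F, B6=F, B8=T, B8=F (13 outcomes)
checked all size-1 subsets: none covers 13 outcomes (max 10/13)
inputs {1, 4} (size 2) cover everything; no size-2 subset with a lexicographically smaller index list covers all 13
Answer: 1, 4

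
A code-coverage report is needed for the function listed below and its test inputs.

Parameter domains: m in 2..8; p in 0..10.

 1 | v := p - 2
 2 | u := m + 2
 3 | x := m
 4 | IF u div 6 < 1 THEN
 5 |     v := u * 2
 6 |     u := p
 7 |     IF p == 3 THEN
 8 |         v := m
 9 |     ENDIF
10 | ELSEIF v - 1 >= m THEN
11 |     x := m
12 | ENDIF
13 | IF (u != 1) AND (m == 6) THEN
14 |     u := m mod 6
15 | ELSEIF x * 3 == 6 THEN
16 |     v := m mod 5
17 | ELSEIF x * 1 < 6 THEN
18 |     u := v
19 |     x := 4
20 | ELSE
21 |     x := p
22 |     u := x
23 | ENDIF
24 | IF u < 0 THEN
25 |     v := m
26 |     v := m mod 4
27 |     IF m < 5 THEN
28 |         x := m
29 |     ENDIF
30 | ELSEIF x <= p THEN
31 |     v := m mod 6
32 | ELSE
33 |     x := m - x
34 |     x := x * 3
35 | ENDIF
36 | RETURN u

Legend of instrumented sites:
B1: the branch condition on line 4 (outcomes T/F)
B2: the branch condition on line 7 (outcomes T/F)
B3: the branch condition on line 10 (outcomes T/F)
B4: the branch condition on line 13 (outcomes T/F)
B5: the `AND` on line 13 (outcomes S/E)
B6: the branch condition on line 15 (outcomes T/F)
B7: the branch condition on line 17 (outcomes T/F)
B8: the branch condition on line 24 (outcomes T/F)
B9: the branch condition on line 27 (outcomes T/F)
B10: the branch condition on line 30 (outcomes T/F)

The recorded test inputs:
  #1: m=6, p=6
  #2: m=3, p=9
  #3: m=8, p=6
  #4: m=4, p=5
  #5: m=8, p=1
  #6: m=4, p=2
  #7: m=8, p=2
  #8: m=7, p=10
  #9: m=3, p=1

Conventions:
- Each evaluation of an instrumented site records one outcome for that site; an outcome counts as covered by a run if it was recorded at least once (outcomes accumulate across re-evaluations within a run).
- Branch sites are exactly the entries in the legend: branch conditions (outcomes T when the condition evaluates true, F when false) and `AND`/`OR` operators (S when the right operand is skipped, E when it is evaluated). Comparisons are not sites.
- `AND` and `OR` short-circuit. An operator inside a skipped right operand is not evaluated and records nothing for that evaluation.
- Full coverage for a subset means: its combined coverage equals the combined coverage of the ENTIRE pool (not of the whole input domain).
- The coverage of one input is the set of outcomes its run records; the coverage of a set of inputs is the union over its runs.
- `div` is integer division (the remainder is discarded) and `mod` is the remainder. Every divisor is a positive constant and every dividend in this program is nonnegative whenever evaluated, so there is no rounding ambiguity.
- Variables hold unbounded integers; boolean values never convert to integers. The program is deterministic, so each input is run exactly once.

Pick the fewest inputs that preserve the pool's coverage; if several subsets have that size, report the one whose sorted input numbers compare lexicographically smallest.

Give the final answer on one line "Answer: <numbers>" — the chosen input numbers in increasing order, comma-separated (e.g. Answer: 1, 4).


input #1 (m=6, p=6): events B1->F, B3->F, B5->E, B4->T, B8->F, B10->T; covers B1=F, B3=F, B4=T, B5=E, B8=F, B10=T
input #2 (m=3, p=9): events B1->T, B2->F, B5->E, B4->F, B6->F, B7->T, B8->F, B10->T; covers B1=T, B2=F, B4=F, B5=E, B6=F, B7=T, B8=F, B10=T
input #3 (m=8, p=6): events B1->F, B3->F, B5->E, B4->F, B6->F, B7->F, B8->F, B10->T; covers B1=F, B3=F, B4=F, B5=E, B6=F, B7=F, B8=F, B10=T
input #4 (m=4, p=5): events B1->F, B3->F, B5->E, B4->F, B6->F, B7->T, B8->F, B10->T; covers B1=F, B3=F, B4=F, B5=E, B6=F, B7=T, B8=F, B10=T
input #5 (m=8, p=1): events B1->F, B3->F, B5->E, B4->F, B6->F, B7->F, B8->F, B10->T; covers B1=F, B3=F, B4=F, B5=E, B6=F, B7=F, B8=F, B10=T
input #6 (m=4, p=2): events B1->F, B3->F, B5->E, B4->F, B6->F, B7->T, B8->F, B10->F; covers B1=F, B3=F, B4=F, B5=E, B6=F, B7=T, B8=F, B10=F
input #7 (m=8, p=2): events B1->F, B3->F, B5->E, B4->F, B6->F, B7->F, B8->F, B10->T; covers B1=F, B3=F, B4=F, B5=E, B6=F, B7=F, B8=F, B10=T
input #8 (m=7, p=10): events B1->F, B3->T, B5->E, B4->F, B6->F, B7->F, B8->F, B10->T; covers B1=F, B3=T, B4=F, B5=E, B6=F, B7=F, B8=F, B10=T
input #9 (m=3, p=1): events B1->T, B2->F, B5->S, B4->F, B6->F, B7->T, B8->F, B10->F; covers B1=T, B2=F, B4=F, B5=S, B6=F, B7=T, B8=F, B10=F
together the pool reaches 15 outcomes: B1=T, B1=F, B2=F, B3=T, B3=F, B4=T, B4=F, B5=S, B5=E, B6=F, B7=T, B7=F, B8=F, B10=T, B10=F
no size-1 subset reaches all 15 outcomes (best union: 8/15)
no size-2 subset reaches all 15 outcomes (best union: 13/15)
size 3: inputs {1, 8, 9} cover all 15 outcomes, and no lexicographically smaller subset of this size does
Answer: 1, 8, 9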